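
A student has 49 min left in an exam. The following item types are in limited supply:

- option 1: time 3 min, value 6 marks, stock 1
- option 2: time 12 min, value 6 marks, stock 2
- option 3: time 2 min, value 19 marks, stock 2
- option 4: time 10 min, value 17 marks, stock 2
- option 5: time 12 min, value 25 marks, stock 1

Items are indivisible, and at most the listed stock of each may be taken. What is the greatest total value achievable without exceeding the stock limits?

Top feasible selections:
- 1×option 1 + 2×option 3 + 2×option 4 + 1×option 5: time 39, value 103
- 1×option 2 + 2×option 3 + 2×option 4 + 1×option 5: time 48, value 103
- 2×option 3 + 2×option 4 + 1×option 5: time 36, value 97
Best: 103 marks.

103 marks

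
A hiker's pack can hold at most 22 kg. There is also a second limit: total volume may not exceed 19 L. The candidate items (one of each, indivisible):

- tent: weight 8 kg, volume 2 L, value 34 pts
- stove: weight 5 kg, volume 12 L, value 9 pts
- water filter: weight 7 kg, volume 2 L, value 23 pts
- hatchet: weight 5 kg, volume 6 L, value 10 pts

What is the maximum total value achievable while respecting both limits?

67 pts

Feasible sets respecting both limits:
- tent+water filter+hatchet: weight 20, volume 10, value 67
- tent+stove+water filter: weight 20, volume 16, value 66
- tent+water filter: weight 15, volume 4, value 57
- tent+hatchet: weight 13, volume 8, value 44
Best: 67 pts.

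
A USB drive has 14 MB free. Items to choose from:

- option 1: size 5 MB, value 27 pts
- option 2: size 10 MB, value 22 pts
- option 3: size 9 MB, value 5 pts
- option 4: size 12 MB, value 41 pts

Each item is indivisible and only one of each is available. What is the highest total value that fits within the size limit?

Check high-value combinations within 14 MB:
- option 4: size 12, value 41
- option 1+option 3: size 5+9=14, value 27+5=32
- option 1: size 5, value 27
- option 2: size 10, value 22
Best: 41 pts.

41 pts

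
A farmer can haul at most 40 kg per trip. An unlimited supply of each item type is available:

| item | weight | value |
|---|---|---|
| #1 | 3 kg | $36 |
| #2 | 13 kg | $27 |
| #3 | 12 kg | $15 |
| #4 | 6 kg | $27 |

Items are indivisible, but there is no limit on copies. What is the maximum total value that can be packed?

$468

Best value-per-unit is #1 at 36/3, and filling with it alone uses weight 13×3=39. No mix of the others beats 13×36 = 468.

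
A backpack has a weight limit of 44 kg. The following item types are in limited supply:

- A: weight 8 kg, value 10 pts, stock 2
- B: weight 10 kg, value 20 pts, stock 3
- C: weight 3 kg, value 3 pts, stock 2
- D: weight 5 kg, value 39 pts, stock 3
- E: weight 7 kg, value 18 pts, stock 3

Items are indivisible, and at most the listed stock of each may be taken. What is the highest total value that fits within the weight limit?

181 pts

Best selections within weight 44 and stock limits:
- 1×A + 3×D + 3×E: weight 44, value 181
- 2×C + 3×D + 3×E: weight 42, value 177
Best: 181 pts.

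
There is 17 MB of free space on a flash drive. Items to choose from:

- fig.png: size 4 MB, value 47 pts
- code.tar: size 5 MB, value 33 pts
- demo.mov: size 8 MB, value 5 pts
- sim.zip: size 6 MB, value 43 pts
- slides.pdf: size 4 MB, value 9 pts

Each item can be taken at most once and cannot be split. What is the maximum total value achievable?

123 pts

Check high-value combinations within 17 MB:
- fig.png+code.tar+sim.zip: size 4+5+6=15, value 47+33+43=123
- fig.png+sim.zip+slides.pdf: size 4+6+4=14, value 47+43+9=99
- fig.png+sim.zip: size 4+6=10, value 47+43=90
- fig.png+code.tar+slides.pdf: size 4+5+4=13, value 47+33+9=89
Best: 123 pts.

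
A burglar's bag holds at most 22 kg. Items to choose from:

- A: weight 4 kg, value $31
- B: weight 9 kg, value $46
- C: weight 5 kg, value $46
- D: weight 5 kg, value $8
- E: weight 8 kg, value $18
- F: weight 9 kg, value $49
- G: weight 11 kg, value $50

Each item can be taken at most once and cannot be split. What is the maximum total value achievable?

$127

Check high-value combinations within 22 kg:
- A+C+G: weight 4+5+11=20, value 31+46+50=127
- A+C+F: weight 4+5+9=18, value 31+46+49=126
- A+B+F: weight 4+9+9=22, value 31+46+49=126
- A+B+C: weight 4+9+5=18, value 31+46+46=123
- C+E+F: weight 5+8+9=22, value 46+18+49=113
Best: $127.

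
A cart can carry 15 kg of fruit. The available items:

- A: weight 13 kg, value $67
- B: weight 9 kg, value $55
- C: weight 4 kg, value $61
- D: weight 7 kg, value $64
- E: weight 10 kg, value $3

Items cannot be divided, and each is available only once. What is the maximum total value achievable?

$125

Check high-value combinations within 15 kg:
- C+D: weight 4+7=11, value 61+64=125
- B+C: weight 9+4=13, value 55+61=116
- A: weight 13, value 67
- D: weight 7, value 64
Best: $125.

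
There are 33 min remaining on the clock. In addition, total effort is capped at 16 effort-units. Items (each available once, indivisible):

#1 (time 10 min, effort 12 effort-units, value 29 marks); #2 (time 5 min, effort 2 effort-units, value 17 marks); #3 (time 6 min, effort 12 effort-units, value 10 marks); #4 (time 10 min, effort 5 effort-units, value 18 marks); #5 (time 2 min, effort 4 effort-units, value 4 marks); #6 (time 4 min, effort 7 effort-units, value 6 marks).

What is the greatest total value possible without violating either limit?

46 marks

Feasible sets respecting both limits:
- #1+#2: time 15, effort 14, value 46
- #2+#4+#6: time 19, effort 14, value 41
- #2+#4+#5: time 17, effort 11, value 39
- #2+#4: time 15, effort 7, value 35
Best: 46 marks.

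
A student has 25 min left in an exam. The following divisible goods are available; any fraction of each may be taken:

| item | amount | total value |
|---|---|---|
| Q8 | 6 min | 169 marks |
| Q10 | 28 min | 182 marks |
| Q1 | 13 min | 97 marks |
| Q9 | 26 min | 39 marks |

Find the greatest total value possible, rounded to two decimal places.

Take in order of value per unit:
- Q8 (169/6 per unit): all 6 → value 169, running total 169.00
- Q1 (97/13 per unit): all 13 → value 97, running total 266.00
- Q10 (182/28 per unit): 6 of 28 → value 6×182/28 = 39.0000, running total 305.00
Total 305.00.

305.00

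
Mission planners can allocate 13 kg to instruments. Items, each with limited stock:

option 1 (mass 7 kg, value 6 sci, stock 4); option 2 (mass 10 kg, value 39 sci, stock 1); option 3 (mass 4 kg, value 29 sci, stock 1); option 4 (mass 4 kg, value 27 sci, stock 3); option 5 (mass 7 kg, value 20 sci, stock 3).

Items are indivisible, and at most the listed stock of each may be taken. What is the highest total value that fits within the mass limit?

83 sci

Best selections within mass 13 and stock limits:
- 1×option 3 + 2×option 4: mass 12, value 83
- 3×option 4: mass 12, value 81
Best: 83 sci.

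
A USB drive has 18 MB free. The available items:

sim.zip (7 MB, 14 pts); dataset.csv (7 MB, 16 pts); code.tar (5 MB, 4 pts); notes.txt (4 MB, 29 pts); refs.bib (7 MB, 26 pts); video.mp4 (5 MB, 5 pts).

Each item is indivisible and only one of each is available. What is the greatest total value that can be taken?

Check high-value combinations within 18 MB:
- dataset.csv+notes.txt+refs.bib: size 7+4+7=18, value 16+29+26=71
- sim.zip+notes.txt+refs.bib: size 7+4+7=18, value 14+29+26=69
- notes.txt+refs.bib+video.mp4: size 4+7+5=16, value 29+26+5=60
- code.tar+notes.txt+refs.bib: size 5+4+7=16, value 4+29+26=59
- sim.zip+dataset.csv+notes.txt: size 7+7+4=18, value 14+16+29=59
Best: 71 pts.

71 pts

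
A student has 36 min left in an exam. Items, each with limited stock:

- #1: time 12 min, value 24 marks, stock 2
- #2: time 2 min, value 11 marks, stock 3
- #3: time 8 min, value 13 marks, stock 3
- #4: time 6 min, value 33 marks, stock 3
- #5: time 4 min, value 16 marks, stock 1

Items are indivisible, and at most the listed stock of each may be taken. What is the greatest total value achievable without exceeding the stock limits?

161 marks

Best selections within time 36 and stock limits:
- 3×#2 + 1×#3 + 3×#4 + 1×#5: time 36, value 161
- 1×#1 + 3×#2 + 3×#4: time 36, value 156
Best: 161 marks.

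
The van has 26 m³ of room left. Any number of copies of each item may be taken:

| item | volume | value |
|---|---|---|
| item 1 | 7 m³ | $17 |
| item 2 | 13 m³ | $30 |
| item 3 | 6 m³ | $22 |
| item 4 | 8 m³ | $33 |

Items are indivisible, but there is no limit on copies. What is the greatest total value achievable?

Best value-per-unit is item 4 at 33/8; filling with it alone gives 3×33 = 99.
Optimal mix: 3×item 3 + 1×item 4 → volume 26, value 99.

$99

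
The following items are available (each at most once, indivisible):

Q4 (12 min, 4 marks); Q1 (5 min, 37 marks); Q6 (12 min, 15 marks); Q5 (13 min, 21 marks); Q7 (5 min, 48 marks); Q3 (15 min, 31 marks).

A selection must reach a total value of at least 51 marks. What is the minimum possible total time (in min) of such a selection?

10

Subsets with value ≥ 51, sorted by total time:
- Q1+Q7: time 10, value 85
- Q6+Q7: time 17, value 63
- Q1+Q6: time 17, value 52
Minimum time: 10 min.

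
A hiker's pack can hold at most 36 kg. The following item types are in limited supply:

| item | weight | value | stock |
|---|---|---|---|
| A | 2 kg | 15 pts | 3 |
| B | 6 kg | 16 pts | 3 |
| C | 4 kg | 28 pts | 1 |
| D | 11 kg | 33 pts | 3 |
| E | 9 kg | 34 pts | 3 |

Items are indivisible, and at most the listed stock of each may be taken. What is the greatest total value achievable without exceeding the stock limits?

Top feasible selections:
- 2×A + 1×C + 3×E: weight 35, value 160
- 3×A + 1×B + 1×C + 2×E: weight 34, value 157
- 3×A + 1×B + 1×C + 1×D + 1×E: weight 36, value 156
Best: 160 pts.

160 pts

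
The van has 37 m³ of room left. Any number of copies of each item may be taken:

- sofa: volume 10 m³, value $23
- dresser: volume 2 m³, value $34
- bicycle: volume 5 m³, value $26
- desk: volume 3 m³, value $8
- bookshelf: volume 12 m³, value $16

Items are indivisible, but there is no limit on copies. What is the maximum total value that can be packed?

Best value-per-unit is dresser at 34/2, and filling with it alone uses volume 18×2=36. No mix of the others beats 18×34 = 612.

$612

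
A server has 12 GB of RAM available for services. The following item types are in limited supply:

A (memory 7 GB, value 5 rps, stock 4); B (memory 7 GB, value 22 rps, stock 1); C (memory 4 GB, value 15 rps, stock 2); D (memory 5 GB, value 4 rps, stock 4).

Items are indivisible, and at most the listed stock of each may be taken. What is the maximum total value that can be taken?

Top feasible selections:
- 1×B + 1×C: memory 11, value 37
- 2×C: memory 8, value 30
- 1×B + 1×D: memory 12, value 26
- 1×B: memory 7, value 22
Best: 37 rps.

37 rps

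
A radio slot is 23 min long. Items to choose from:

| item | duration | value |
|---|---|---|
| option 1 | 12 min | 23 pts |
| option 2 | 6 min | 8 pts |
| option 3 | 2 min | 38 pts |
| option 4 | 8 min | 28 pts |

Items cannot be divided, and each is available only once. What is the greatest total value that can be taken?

89 pts

Check high-value combinations within 23 min:
- option 1+option 3+option 4: duration 12+2+8=22, value 23+38+28=89
- option 2+option 3+option 4: duration 6+2+8=16, value 8+38+28=74
- option 1+option 2+option 3: duration 12+6+2=20, value 23+8+38=69
Best: 89 pts.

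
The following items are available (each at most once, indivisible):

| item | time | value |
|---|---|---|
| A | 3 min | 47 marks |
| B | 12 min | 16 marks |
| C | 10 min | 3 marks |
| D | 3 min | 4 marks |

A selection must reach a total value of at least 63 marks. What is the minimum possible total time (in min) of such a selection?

Subsets with value ≥ 63, sorted by total time:
- A+B: time 15, value 63
- A+B+D: time 18, value 67
- A+B+C: time 25, value 66
Minimum time: 15 min.

15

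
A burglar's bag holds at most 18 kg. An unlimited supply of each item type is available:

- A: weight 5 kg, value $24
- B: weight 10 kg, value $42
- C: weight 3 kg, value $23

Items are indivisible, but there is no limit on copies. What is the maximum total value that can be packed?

$138

Best value-per-unit is C at 23/3, and filling with it alone uses weight 6×3=18. No mix of the others beats 6×23 = 138.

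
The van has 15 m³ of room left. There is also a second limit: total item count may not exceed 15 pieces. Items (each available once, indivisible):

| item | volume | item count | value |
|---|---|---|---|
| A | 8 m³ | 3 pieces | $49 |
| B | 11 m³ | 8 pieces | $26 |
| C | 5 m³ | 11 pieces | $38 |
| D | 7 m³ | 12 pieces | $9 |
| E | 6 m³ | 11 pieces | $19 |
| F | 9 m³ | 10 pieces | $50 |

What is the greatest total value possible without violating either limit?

Feasible sets respecting both limits:
- A+C: volume 13, item count 14, value 87
- A+E: volume 14, item count 14, value 68
- A+D: volume 15, item count 15, value 58
Best: $87.

$87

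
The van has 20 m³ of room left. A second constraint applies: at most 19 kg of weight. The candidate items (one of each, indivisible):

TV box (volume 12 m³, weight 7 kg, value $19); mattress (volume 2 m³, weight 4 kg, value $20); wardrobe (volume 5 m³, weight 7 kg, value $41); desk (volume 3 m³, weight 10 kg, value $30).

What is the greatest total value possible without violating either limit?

$80

Feasible sets respecting both limits:
- TV box+mattress+wardrobe: volume 19, weight 18, value 80
- wardrobe+desk: volume 8, weight 17, value 71
- mattress+wardrobe: volume 7, weight 11, value 61
Best: $80.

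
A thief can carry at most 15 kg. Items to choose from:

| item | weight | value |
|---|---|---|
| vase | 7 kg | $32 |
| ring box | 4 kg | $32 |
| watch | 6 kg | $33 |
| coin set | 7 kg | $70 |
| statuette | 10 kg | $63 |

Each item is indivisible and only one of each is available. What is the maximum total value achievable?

This is a 0/1 knapsack; check combinations near the capacity.
- watch+coin set: weight 6+7=13, value 33+70=103
- ring box+coin set: weight 4+7=11, value 32+70=102
- vase+coin set: weight 7+7=14, value 32+70=102
- ring box+statuette: weight 4+10=14, value 32+63=95
Best: $103.

$103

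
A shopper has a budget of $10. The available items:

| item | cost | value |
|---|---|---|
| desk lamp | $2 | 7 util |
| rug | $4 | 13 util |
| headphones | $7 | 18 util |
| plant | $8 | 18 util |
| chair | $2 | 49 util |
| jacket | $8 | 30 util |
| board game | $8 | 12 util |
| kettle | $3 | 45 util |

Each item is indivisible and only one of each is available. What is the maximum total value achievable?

Check high-value combinations within $10:
- rug+chair+kettle: cost 4+2+3=9, value 13+49+45=107
- desk lamp+chair+kettle: cost 2+2+3=7, value 7+49+45=101
- chair+kettle: cost 2+3=5, value 49+45=94
- chair+jacket: cost 2+8=10, value 49+30=79
- desk lamp+rug+chair: cost 2+4+2=8, value 7+13+49=69
Best: 107 util.

107 util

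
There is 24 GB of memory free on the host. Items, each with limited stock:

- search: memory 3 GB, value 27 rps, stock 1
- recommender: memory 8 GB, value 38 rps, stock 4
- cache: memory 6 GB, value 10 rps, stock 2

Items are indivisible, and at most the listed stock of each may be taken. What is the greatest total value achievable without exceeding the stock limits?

Top feasible selections:
- 3×recommender: memory 24, value 114
- 1×search + 2×recommender: memory 19, value 103
Best: 114 rps.

114 rps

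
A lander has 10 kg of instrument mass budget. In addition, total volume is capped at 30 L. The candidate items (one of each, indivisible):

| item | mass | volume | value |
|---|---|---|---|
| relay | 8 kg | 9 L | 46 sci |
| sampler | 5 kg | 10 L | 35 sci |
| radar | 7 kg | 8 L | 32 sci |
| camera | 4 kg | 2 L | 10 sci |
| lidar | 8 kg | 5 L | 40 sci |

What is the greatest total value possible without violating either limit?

Feasible sets respecting both limits:
- relay: mass 8, volume 9, value 46
- sampler+camera: mass 9, volume 12, value 45
- lidar: mass 8, volume 5, value 40
Best: 46 sci.

46 sci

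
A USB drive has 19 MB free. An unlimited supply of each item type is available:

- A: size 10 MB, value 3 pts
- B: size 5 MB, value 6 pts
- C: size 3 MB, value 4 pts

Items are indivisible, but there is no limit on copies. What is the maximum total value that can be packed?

24 pts

Best value-per-unit is C at 4/3; filling with it alone gives 6×4 = 24.
Optimal mix: 2×B + 3×C → size 19, value 24.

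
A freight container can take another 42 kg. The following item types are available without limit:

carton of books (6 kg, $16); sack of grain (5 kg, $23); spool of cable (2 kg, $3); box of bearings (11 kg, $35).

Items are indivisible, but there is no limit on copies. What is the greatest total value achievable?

Best value-per-unit is sack of grain at 23/5; filling with it alone gives 8×23 = 184.
Optimal mix: 8×sack of grain + 1×spool of cable → weight 42, value 187.

$187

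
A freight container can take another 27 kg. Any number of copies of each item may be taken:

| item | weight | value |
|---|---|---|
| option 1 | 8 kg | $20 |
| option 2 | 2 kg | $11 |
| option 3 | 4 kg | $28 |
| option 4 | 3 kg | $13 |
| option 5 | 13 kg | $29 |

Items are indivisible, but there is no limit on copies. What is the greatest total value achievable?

$181

Best value-per-unit is option 3 at 28/4; filling with it alone gives 6×28 = 168.
Optimal mix: 6×option 3 + 1×option 4 → weight 27, value 181.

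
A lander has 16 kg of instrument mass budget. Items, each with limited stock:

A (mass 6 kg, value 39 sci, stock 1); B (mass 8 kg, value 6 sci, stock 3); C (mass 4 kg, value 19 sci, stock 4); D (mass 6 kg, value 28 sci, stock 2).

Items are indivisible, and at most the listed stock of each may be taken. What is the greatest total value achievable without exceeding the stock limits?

86 sci

Top feasible selections:
- 1×A + 1×C + 1×D: mass 16, value 86
- 1×A + 2×C: mass 14, value 77
- 4×C: mass 16, value 76
Best: 86 sci.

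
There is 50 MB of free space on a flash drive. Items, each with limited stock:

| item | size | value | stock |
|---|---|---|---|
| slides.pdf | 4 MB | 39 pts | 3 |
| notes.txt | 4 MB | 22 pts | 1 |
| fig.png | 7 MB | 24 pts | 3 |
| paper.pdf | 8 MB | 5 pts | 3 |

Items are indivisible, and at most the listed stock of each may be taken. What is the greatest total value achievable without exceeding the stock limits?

Best selections within size 50 and stock limits:
- 3×slides.pdf + 1×notes.txt + 3×fig.png + 1×paper.pdf: size 45, value 216
- 3×slides.pdf + 1×notes.txt + 3×fig.png: size 37, value 211
Best: 216 pts.

216 pts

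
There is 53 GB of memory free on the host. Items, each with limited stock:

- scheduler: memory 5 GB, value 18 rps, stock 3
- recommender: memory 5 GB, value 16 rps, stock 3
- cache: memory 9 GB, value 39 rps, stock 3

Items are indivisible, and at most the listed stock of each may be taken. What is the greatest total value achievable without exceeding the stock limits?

203 rps

Top feasible selections:
- 3×scheduler + 2×recommender + 3×cache: memory 52, value 203
- 2×scheduler + 3×recommender + 3×cache: memory 52, value 201
Best: 203 rps.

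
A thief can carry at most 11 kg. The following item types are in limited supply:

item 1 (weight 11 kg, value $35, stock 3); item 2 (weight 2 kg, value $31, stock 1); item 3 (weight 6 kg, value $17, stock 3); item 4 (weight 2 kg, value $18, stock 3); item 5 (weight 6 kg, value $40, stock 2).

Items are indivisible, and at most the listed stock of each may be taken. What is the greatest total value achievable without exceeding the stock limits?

$89

Best selections within weight 11 and stock limits:
- 1×item 2 + 1×item 4 + 1×item 5: weight 10, value 89
- 1×item 2 + 3×item 4: weight 8, value 85
- 2×item 4 + 1×item 5: weight 10, value 76
- 1×item 2 + 1×item 5: weight 8, value 71
Best: $89.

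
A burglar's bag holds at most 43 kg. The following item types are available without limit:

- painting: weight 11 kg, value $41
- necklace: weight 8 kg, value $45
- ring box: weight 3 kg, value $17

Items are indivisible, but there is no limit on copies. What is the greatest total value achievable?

$243

Best value-per-unit is ring box at 17/3; filling with it alone gives 14×17 = 238.
Optimal mix: 2×necklace + 9×ring box → weight 43, value 243.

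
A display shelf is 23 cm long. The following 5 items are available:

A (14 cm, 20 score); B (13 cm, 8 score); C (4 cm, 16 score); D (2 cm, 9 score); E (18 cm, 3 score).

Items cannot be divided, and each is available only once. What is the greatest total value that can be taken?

Check high-value combinations within 23 cm:
- A+C+D: length 14+4+2=20, value 20+16+9=45
- A+C: length 14+4=18, value 20+16=36
- B+C+D: length 13+4+2=19, value 8+16+9=33
- A+D: length 14+2=16, value 20+9=29
Best: 45 score.

45 score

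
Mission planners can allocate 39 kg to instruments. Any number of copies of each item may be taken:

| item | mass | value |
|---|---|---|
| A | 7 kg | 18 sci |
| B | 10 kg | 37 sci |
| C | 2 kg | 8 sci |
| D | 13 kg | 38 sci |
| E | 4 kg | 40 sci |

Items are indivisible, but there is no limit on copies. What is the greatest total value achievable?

Best value-per-unit is E at 40/4; filling with it alone gives 9×40 = 360.
Optimal mix: 1×C + 9×E → mass 38, value 368.

368 sci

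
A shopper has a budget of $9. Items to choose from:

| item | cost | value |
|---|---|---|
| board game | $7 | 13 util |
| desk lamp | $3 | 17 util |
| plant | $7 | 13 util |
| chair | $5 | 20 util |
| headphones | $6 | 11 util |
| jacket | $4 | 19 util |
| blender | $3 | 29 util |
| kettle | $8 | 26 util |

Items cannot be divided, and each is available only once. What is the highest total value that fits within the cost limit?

49 util

Check high-value combinations within $9:
- chair+blender: cost 5+3=8, value 20+29=49
- jacket+blender: cost 4+3=7, value 19+29=48
- desk lamp+blender: cost 3+3=6, value 17+29=46
- headphones+blender: cost 6+3=9, value 11+29=40
Best: 49 util.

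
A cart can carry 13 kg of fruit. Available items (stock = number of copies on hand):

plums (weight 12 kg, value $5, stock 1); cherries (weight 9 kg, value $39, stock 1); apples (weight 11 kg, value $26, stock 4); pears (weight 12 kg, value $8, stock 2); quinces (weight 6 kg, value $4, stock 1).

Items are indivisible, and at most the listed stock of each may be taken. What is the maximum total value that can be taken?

$39

Best selections within weight 13 and stock limits:
- 1×cherries: weight 9, value 39
- 1×apples: weight 11, value 26
Best: $39.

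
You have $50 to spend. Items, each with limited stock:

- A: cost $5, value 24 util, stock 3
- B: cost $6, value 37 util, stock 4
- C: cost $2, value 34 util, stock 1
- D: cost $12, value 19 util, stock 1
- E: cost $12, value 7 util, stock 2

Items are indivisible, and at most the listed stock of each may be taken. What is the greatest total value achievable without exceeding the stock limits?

Best selections within cost 50 and stock limits:
- 3×A + 4×B + 1×C: cost 41, value 254
- 2×A + 4×B + 1×C + 1×D: cost 48, value 249
- 2×A + 4×B + 1×C + 1×E: cost 48, value 237
Best: 254 util.

254 util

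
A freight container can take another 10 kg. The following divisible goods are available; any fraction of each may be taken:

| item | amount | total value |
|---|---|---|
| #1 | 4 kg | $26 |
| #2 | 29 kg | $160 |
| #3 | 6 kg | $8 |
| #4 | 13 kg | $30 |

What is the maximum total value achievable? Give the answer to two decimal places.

59.10

Take in order of value per unit:
- #1 (26/4 per unit): all 4 → value 26, running total 26.00
- #2 (160/29 per unit): 6 of 29 → value 6×160/29 = 33.1034, running total 59.10
Total 59.10.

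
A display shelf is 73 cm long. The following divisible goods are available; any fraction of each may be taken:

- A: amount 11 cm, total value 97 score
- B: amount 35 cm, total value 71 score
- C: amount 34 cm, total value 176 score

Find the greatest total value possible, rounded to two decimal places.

Take in order of value per unit:
- A (97/11 per unit): all 11 → value 97, running total 97.00
- C (176/34 per unit): all 34 → value 176, running total 273.00
- B (71/35 per unit): 28 of 35 → value 28×71/35 = 56.8000, running total 329.80
Total 329.80.

329.80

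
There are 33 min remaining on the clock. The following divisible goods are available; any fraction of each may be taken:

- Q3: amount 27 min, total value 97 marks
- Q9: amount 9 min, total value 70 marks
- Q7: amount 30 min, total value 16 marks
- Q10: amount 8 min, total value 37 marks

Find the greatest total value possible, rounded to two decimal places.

Take in order of value per unit:
- Q9 (70/9 per unit): all 9 → value 70, running total 70.00
- Q10 (37/8 per unit): all 8 → value 37, running total 107.00
- Q3 (97/27 per unit): 16 of 27 → value 16×97/27 = 57.4815, running total 164.48
Total 164.48.

164.48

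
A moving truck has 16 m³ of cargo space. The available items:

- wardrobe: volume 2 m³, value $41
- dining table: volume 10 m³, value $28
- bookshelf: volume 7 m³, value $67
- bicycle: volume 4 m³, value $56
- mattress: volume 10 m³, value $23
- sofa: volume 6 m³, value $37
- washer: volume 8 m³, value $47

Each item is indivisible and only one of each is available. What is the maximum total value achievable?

Check high-value combinations within 16 m³:
- wardrobe+bookshelf+bicycle: volume 2+7+4=13, value 41+67+56=164
- wardrobe+bookshelf+sofa: volume 2+7+6=15, value 41+67+37=145
- wardrobe+bicycle+washer: volume 2+4+8=14, value 41+56+47=144
- wardrobe+bicycle+sofa: volume 2+4+6=12, value 41+56+37=134
- wardrobe+dining table+bicycle: volume 2+10+4=16, value 41+28+56=125
Best: $164.

$164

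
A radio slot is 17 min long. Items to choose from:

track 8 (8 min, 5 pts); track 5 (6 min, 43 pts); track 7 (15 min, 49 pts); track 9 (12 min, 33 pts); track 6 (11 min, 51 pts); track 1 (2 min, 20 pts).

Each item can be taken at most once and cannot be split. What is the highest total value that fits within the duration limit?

94 pts

Check high-value combinations within 17 min:
- track 5+track 6: duration 6+11=17, value 43+51=94
- track 6+track 1: duration 11+2=13, value 51+20=71
- track 7+track 1: duration 15+2=17, value 49+20=69
- track 8+track 5+track 1: duration 8+6+2=16, value 5+43+20=68
- track 5+track 1: duration 6+2=8, value 43+20=63
Best: 94 pts.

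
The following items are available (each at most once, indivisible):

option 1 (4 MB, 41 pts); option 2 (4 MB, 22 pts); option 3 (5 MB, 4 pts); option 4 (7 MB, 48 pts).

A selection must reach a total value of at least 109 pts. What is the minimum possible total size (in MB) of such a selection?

Subsets with value ≥ 109, sorted by total size:
- option 1+option 2+option 4: size 15, value 111
- option 1+option 2+option 3+option 4: size 20, value 115
Minimum size: 15 MB.

15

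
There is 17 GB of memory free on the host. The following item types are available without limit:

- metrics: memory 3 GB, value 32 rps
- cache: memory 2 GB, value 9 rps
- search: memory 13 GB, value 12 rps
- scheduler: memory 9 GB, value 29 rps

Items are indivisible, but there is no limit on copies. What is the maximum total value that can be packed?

169 rps

Best value-per-unit is metrics at 32/3; filling with it alone gives 5×32 = 160.
Optimal mix: 5×metrics + 1×cache → memory 17, value 169.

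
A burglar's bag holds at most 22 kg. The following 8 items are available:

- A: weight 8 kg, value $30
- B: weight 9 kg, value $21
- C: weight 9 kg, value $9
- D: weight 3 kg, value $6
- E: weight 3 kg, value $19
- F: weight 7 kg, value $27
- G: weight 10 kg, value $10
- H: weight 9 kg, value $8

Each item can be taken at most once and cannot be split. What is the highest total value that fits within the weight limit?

Check high-value combinations within 22 kg:
- A+D+E+F: weight 8+3+3+7=21, value 30+6+19+27=82
- A+E+F: weight 8+3+7=18, value 30+19+27=76
- B+D+E+F: weight 9+3+3+7=22, value 21+6+19+27=73
Best: $82.

$82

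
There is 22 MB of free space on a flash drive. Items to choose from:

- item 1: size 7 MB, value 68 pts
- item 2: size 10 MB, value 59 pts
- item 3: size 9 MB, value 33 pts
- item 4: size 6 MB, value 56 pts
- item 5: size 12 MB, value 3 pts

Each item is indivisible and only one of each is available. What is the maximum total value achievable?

This is a 0/1 knapsack; check combinations near the capacity.
- item 1+item 3+item 4: size 7+9+6=22, value 68+33+56=157
- item 1+item 2: size 7+10=17, value 68+59=127
- item 1+item 4: size 7+6=13, value 68+56=124
- item 2+item 4: size 10+6=16, value 59+56=115
Best: 157 pts.

157 pts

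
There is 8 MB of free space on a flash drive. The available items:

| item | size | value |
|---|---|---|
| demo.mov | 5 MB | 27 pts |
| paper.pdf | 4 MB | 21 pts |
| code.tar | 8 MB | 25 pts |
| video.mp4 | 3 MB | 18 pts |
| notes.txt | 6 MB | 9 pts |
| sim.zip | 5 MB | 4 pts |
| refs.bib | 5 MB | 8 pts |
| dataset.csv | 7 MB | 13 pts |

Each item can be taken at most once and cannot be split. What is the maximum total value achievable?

45 pts

This is a 0/1 knapsack; check combinations near the capacity.
- demo.mov+video.mp4: size 5+3=8, value 27+18=45
- paper.pdf+video.mp4: size 4+3=7, value 21+18=39
- demo.mov: size 5, value 27
- video.mp4+refs.bib: size 3+5=8, value 18+8=26
- code.tar: size 8, value 25
Best: 45 pts.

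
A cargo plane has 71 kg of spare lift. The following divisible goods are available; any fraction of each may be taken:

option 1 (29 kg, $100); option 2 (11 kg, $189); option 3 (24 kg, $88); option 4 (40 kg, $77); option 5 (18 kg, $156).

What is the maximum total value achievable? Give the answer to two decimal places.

495.07

Take in order of value per unit:
- option 2 (189/11 per unit): all 11 → value 189, running total 189.00
- option 5 (156/18 per unit): all 18 → value 156, running total 345.00
- option 3 (88/24 per unit): all 24 → value 88, running total 433.00
- option 1 (100/29 per unit): 18 of 29 → value 18×100/29 = 62.0690, running total 495.07
Total 495.07.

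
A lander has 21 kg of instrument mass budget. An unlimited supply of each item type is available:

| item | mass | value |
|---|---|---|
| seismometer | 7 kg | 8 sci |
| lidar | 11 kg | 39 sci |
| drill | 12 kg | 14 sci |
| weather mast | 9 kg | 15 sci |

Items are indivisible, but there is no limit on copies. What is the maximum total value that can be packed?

54 sci

Best value-per-unit is lidar at 39/11; filling with it alone gives 1×39 = 39.
Optimal mix: 1×lidar + 1×weather mast → mass 20, value 54.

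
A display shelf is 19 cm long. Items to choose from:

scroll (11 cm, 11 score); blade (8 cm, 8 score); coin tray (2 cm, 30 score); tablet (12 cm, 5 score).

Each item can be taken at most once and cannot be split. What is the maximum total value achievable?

This is a 0/1 knapsack; check combinations near the capacity.
- scroll+coin tray: length 11+2=13, value 11+30=41
- blade+coin tray: length 8+2=10, value 8+30=38
- coin tray+tablet: length 2+12=14, value 30+5=35
- coin tray: length 2, value 30
- scroll+blade: length 11+8=19, value 11+8=19
Best: 41 score.

41 score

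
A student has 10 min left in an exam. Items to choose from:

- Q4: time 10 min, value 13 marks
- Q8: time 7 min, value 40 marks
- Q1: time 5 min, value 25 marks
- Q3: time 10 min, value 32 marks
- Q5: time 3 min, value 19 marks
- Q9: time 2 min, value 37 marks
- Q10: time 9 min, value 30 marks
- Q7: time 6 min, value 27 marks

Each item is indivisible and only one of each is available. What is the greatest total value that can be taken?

Check high-value combinations within 10 min:
- Q1+Q5+Q9: time 5+3+2=10, value 25+19+37=81
- Q8+Q9: time 7+2=9, value 40+37=77
- Q9+Q7: time 2+6=8, value 37+27=64
Best: 81 marks.

81 marks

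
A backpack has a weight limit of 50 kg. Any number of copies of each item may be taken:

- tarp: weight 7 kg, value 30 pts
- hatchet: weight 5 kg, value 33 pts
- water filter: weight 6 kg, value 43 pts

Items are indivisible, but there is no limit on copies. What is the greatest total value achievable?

347 pts

Best value-per-unit is water filter at 43/6; filling with it alone gives 8×43 = 344.
Optimal mix: 4×hatchet + 5×water filter → weight 50, value 347.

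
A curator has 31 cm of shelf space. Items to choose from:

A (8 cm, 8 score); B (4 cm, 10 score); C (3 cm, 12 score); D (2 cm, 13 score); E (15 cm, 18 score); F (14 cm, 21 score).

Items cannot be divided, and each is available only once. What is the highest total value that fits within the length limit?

Check high-value combinations within 31 cm:
- A+B+C+D+F: length 8+4+3+2+14=31, value 8+10+12+13+21=64
- B+C+D+F: length 4+3+2+14=23, value 10+12+13+21=56
- A+C+D+F: length 8+3+2+14=27, value 8+12+13+21=54
- B+C+D+E: length 4+3+2+15=24, value 10+12+13+18=53
- A+B+D+F: length 8+4+2+14=28, value 8+10+13+21=52
Best: 64 score.

64 score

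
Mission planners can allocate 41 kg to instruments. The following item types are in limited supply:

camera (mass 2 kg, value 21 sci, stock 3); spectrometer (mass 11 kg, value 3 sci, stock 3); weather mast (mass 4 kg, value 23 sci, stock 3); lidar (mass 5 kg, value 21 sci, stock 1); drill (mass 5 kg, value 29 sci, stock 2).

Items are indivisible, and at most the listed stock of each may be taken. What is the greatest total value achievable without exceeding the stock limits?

211 sci

Top feasible selections:
- 3×camera + 3×weather mast + 1×lidar + 2×drill: mass 33, value 211
- 3×camera + 1×spectrometer + 3×weather mast + 2×drill: mass 39, value 193
- 3×camera + 1×spectrometer + 2×weather mast + 1×lidar + 2×drill: mass 40, value 191
- 3×camera + 3×weather mast + 2×drill: mass 28, value 190
Best: 211 sci.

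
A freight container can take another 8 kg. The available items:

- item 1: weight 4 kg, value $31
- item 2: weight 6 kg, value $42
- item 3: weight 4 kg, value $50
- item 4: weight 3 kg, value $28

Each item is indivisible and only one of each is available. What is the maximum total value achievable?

Check high-value combinations within 8 kg:
- item 1+item 3: weight 4+4=8, value 31+50=81
- item 3+item 4: weight 4+3=7, value 50+28=78
- item 1+item 4: weight 4+3=7, value 31+28=59
Best: $81.

$81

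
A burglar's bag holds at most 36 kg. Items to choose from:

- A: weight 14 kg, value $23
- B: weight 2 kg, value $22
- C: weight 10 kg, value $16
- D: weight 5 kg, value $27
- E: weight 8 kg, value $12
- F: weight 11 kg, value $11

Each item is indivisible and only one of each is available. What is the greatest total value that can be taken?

$88

Check high-value combinations within 36 kg:
- A+B+C+D: weight 14+2+10+5=31, value 23+22+16+27=88
- B+C+D+E+F: weight 2+10+5+8+11=36, value 22+16+27+12+11=88
- A+B+D+E: weight 14+2+5+8=29, value 23+22+27+12=84
- A+B+D+F: weight 14+2+5+11=32, value 23+22+27+11=83
Best: $88.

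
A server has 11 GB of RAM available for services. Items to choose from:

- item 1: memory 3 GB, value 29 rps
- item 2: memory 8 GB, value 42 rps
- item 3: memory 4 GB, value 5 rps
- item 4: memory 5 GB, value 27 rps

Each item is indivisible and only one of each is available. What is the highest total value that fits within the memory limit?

Check high-value combinations within 11 GB:
- item 1+item 2: memory 3+8=11, value 29+42=71
- item 1+item 4: memory 3+5=8, value 29+27=56
- item 2: memory 8, value 42
- item 1+item 3: memory 3+4=7, value 29+5=34
Best: 71 rps.

71 rps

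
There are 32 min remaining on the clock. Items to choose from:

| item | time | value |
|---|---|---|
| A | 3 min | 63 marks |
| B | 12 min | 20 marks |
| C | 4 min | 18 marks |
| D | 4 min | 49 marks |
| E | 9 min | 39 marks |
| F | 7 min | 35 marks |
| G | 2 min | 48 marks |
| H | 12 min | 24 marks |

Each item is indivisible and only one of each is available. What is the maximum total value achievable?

252 marks

Check high-value combinations within 32 min:
- A+C+D+E+F+G: time 3+4+4+9+7+2=29, value 63+18+49+39+35+48=252
- A+C+D+F+G+H: time 3+4+4+7+2+12=32, value 63+18+49+35+48+24=237
- A+D+E+F+G: time 3+4+9+7+2=25, value 63+49+39+35+48=234
- A+B+C+D+F+G: time 3+12+4+4+7+2=32, value 63+20+18+49+35+48=233
Best: 252 marks.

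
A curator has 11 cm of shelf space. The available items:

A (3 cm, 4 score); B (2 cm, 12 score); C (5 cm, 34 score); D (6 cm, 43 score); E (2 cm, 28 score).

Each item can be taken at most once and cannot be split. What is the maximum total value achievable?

83 score

This is a 0/1 knapsack; check combinations near the capacity.
- B+D+E: length 2+6+2=10, value 12+43+28=83
- C+D: length 5+6=11, value 34+43=77
- A+D+E: length 3+6+2=11, value 4+43+28=75
- B+C+E: length 2+5+2=9, value 12+34+28=74
Best: 83 score.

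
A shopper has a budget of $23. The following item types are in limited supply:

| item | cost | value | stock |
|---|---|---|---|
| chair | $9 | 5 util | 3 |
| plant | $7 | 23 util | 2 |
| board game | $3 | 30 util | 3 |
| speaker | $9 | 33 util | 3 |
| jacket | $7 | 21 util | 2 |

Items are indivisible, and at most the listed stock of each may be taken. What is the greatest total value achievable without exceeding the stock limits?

136 util

Best selections within cost 23 and stock limits:
- 2×plant + 3×board game: cost 23, value 136
- 1×plant + 3×board game + 1×jacket: cost 23, value 134
- 3×board game + 2×jacket: cost 23, value 132
- 3×board game + 1×speaker: cost 18, value 123
Best: 136 util.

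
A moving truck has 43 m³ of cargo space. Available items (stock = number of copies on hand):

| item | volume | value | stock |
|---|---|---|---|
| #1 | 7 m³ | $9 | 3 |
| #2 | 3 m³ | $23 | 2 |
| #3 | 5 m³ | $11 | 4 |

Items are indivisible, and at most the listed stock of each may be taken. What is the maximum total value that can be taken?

Top feasible selections:
- 2×#1 + 2×#2 + 4×#3: volume 40, value 108
- 3×#1 + 2×#2 + 3×#3: volume 42, value 106
- 1×#1 + 2×#2 + 4×#3: volume 33, value 99
- 2×#1 + 2×#2 + 3×#3: volume 35, value 97
Best: $108.

$108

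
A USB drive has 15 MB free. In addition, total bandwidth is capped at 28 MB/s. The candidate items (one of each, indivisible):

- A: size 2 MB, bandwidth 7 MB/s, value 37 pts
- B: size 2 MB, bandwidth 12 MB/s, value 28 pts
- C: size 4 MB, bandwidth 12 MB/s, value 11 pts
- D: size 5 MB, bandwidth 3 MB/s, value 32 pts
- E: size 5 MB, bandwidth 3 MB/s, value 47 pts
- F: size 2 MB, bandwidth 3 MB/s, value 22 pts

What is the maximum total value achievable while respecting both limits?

144 pts

Feasible sets respecting both limits:
- A+B+D+E: size 14, bandwidth 25, value 144
- A+D+E+F: size 14, bandwidth 16, value 138
- A+B+E+F: size 11, bandwidth 25, value 134
- B+D+E+F: size 14, bandwidth 21, value 129
Best: 144 pts.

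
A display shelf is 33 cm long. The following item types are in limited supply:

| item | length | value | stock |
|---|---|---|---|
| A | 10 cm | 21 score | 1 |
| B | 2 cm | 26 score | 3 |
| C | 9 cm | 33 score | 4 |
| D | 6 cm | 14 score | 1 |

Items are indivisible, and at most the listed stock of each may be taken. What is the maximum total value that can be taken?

Top feasible selections:
- 3×B + 3×C: length 33, value 177
- 3×B + 2×C + 1×D: length 30, value 158
- 2×B + 3×C: length 31, value 151
- 1×A + 3×B + 1×C + 1×D: length 31, value 146
Best: 177 score.

177 score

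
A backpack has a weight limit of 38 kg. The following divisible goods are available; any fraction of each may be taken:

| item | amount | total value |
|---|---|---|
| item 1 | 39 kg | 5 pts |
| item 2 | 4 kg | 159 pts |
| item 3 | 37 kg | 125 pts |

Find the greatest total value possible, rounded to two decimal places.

273.86

Take in order of value per unit:
- item 2 (159/4 per unit): all 4 → value 159, running total 159.00
- item 3 (125/37 per unit): 34 of 37 → value 34×125/37 = 114.8649, running total 273.86
Total 273.86.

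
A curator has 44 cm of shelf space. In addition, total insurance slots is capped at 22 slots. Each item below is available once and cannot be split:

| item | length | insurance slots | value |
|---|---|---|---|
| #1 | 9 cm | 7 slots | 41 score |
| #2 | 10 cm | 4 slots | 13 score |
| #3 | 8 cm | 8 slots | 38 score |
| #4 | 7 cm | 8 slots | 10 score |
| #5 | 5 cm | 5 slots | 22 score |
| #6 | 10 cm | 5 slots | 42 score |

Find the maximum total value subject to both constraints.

Feasible sets respecting both limits:
- #1+#3+#6: length 27, insurance slots 20, value 121
- #1+#2+#5+#6: length 34, insurance slots 21, value 118
- #2+#3+#5+#6: length 33, insurance slots 22, value 115
Best: 121 score.

121 score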